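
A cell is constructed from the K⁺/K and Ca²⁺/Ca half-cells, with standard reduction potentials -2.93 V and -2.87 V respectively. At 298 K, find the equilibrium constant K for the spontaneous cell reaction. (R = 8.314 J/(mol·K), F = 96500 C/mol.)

E°_cell = -2.87 − (-2.93) = 0.06 V, with n = 2 electrons transferred.
At equilibrium E = 0, so the Nernst equation gives ln K = nFE°/RT = (2)(96500)(0.06)/((8.314)(298)) = 4.67.
K = e^4.67 = 110.

110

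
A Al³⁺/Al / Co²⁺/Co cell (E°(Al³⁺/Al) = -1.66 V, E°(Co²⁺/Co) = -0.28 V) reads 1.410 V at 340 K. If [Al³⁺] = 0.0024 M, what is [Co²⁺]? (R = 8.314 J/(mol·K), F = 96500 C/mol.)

0.14 M

From the Nernst equation, ln Q = nF(E° − E)/RT = 6×96500×(1.38 − 1.410)/(8.314×340) = -6.145, so Q = 0.00214.
With Q = [Al³⁺]^2/[Co²⁺]^3 and the known concentrations, [Co²⁺]^3 in the denominator gives [Co²⁺] = 0.14 M.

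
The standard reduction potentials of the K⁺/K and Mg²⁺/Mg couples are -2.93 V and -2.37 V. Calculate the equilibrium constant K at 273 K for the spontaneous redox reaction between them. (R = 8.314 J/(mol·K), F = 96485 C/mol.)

E°_cell = -2.37 − (-2.93) = 0.56 V, with n = 2 electrons transferred.
At equilibrium E = 0, so the Nernst equation gives ln K = nFE°/RT = (2)(96485)(0.56)/((8.314)(273)) = 47.61.
K = e^47.61 = 4.8 × 10^20.

4.8 × 10^20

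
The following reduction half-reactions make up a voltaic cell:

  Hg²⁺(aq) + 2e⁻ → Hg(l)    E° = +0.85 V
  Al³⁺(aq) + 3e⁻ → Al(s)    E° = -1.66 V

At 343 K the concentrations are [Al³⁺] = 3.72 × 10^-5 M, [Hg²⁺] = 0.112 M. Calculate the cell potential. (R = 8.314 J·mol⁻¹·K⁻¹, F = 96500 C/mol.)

The Hg²⁺/Hg couple has the higher reduction potential and acts as the cathode, so E°_cell = +0.85 − (-1.66) = 2.51 V.
Balancing electrons gives n = 6; the reaction quotient is Q = [Al³⁺]^2/[Hg²⁺]^3 = 9.85 × 10^-7.
E = E° − (RT/nF) ln Q = 2.51 − (8.314×343)/(6×96500) × (-13.831) = 2.510 + 0.068 = 2.578 V.

2.58 V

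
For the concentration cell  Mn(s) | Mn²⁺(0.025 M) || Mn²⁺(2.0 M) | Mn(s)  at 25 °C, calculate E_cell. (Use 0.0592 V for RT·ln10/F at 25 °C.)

Both half-cells are Mn²⁺/Mn, so E°_cell = 0. The concentrated side is the cathode; the cell reaction moves Mn²⁺ from high to low concentration with n = 2.
Q = [Mn²⁺]_dilute/[Mn²⁺]_conc = 0.025/2.0 = 0.0125.
E = 0 − (0.0592/2) log Q = −(0.0592/2)(-1.903) = 0.0563 V.

0.056 V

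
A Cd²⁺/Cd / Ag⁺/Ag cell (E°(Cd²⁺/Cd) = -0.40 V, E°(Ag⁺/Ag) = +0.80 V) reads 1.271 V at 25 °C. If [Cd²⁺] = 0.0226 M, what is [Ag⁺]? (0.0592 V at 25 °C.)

From the Nernst equation, log Q = n(E° − E)/0.0592 = 2(1.20 − 1.271)/0.0592 = -2.399, so Q = 0.00399.
With Q = [Cd²⁺]/[Ag⁺]^2 and the known concentrations, [Ag⁺]^2 in the denominator gives [Ag⁺] = 2.4 M.

2.4 M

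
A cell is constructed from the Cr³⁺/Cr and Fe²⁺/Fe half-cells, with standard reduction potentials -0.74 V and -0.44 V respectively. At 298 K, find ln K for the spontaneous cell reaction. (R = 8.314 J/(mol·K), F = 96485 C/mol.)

ln K = 70.1

E°_cell = -0.44 − (-0.74) = 0.30 V, with n = 6 electrons transferred.
At equilibrium E = 0, so the Nernst equation gives ln K = nFE°/RT = (6)(96485)(0.30)/((8.314)(298)) = 70.10.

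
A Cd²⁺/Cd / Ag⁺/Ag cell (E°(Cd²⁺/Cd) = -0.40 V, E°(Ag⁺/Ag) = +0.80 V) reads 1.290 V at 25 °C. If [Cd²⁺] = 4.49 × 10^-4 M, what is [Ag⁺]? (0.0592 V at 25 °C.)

0.7 M

From the Nernst equation, log Q = n(E° − E)/0.0592 = 2(1.20 − 1.290)/0.0592 = -3.041, so Q = 9.11 × 10^-4.
With Q = [Cd²⁺]/[Ag⁺]^2 and the known concentrations, [Ag⁺]^2 in the denominator gives [Ag⁺] = 0.7 M.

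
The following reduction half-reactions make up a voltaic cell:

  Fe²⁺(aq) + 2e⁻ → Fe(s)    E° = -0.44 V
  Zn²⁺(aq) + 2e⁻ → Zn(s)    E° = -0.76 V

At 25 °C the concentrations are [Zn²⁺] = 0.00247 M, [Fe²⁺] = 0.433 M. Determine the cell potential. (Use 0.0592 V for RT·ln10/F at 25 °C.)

The Fe²⁺/Fe couple has the higher reduction potential and acts as the cathode, so E°_cell = -0.44 − (-0.76) = 0.32 V.
Balancing electrons gives n = 2; the reaction quotient is Q = [Zn²⁺]/[Fe²⁺] = 0.00570.
At 25 °C, E = E° − (0.0592/n) log Q = 0.32 − (0.0592/2)(-2.244) = 0.320 + 0.066 = 0.386 V.

0.386 V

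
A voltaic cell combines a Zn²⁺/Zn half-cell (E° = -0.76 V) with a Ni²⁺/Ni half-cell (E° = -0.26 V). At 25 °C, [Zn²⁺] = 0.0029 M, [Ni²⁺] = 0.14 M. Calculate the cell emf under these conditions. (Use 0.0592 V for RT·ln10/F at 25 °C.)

The Ni²⁺/Ni couple has the higher reduction potential and acts as the cathode, so E°_cell = -0.26 − (-0.76) = 0.50 V.
Balancing electrons gives n = 2; the reaction quotient is Q = [Zn²⁺]/[Ni²⁺] = 0.0207.
At 25 °C, E = E° − (0.0592/n) log Q = 0.50 − (0.0592/2)(-1.684) = 0.500 + 0.050 = 0.550 V.

0.550 V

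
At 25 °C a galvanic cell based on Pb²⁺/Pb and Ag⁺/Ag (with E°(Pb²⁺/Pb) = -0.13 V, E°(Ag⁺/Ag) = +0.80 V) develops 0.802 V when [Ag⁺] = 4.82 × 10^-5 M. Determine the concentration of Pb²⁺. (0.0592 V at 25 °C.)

From the Nernst equation, log Q = n(E° − E)/0.0592 = 2(0.93 − 0.802)/0.0592 = 4.324, so Q = 2.11 × 10^4.
With Q = [Pb²⁺]/[Ag⁺]^2 and the known concentrations, [Pb²⁺] in the numerator gives [Pb²⁺] = 4.9 × 10^-5 M.

4.9 × 10^-5 M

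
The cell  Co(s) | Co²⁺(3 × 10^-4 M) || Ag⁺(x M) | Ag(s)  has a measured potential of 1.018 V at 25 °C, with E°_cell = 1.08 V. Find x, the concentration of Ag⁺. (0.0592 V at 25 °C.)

From the Nernst equation, log Q = n(E° − E)/0.0592 = 2(1.08 − 1.018)/0.0592 = 2.095, so Q = 124.
With Q = [Co²⁺]/[Ag⁺]^2 and the known concentrations, [Ag⁺]^2 in the denominator gives [Ag⁺] = 0.0016 M.

0.0016 M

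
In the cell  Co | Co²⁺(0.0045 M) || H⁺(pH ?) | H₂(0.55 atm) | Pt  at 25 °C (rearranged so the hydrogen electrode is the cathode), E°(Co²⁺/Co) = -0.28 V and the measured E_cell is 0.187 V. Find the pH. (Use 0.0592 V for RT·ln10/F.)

pH = 2.87

E°_cell = 0.28 V and n = 2.
log Q = n(E° − E)/0.0592 = 2×(0.28 − 0.187)/0.0592 = 3.142.
With Q = [Co²⁺]·P(H₂) / [H⁺]^2, solving for [H⁺] gives log[H⁺] = -2.874, so pH = 2.87.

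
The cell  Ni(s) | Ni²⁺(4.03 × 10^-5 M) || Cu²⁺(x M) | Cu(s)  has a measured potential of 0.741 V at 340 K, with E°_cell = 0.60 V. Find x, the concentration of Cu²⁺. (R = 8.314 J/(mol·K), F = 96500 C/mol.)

From the Nernst equation, ln Q = nF(E° − E)/RT = 2×96500×(0.60 − 0.741)/(8.314×340) = -9.627, so Q = 6.59 × 10^-5.
With Q = [Ni²⁺]/[Cu²⁺] and the known concentrations, [Cu²⁺] in the denominator gives [Cu²⁺] = 0.61 M.

0.61 M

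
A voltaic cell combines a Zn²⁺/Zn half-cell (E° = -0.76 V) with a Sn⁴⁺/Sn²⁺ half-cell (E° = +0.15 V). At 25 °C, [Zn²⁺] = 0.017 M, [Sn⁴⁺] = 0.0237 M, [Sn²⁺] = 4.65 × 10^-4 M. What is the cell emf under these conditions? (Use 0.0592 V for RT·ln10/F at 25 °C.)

The Sn⁴⁺/Sn²⁺ couple has the higher reduction potential and acts as the cathode, so E°_cell = +0.15 − (-0.76) = 0.91 V.
Balancing electrons gives n = 2; the reaction quotient is Q = [Zn²⁺]·[Sn²⁺]/[Sn⁴⁺] = 3.34 × 10^-4.
At 25 °C, E = E° − (0.0592/n) log Q = 0.91 − (0.0592/2)(-3.477) = 0.910 + 0.103 = 1.013 V.

1.01 V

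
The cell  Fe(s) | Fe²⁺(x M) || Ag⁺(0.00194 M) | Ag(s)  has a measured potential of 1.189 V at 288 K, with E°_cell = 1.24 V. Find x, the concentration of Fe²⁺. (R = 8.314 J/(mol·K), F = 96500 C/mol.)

2.3 × 10^-4 M

From the Nernst equation, ln Q = nF(E° − E)/RT = 2×96500×(1.24 − 1.189)/(8.314×288) = 4.111, so Q = 61.0.
With Q = [Fe²⁺]/[Ag⁺]^2 and the known concentrations, [Fe²⁺] in the numerator gives [Fe²⁺] = 2.3 × 10^-4 M.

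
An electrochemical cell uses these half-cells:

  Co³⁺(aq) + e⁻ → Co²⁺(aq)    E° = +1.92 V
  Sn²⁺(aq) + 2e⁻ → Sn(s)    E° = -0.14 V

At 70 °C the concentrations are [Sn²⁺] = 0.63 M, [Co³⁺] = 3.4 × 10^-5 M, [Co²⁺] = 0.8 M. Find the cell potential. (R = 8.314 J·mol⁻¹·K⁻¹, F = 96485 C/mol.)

The Co³⁺/Co²⁺ couple has the higher reduction potential and acts as the cathode, so E°_cell = +1.92 − (-0.14) = 2.06 V.
Balancing electrons gives n = 2; the reaction quotient is Q = [Sn²⁺]·[Co²⁺]^2/[Co³⁺]^2 = 3.49 × 10^8.
E = E° − (RT/nF) ln Q = 2.06 − (8.314×343)/(2×96485) × (19.670) = 2.060 − 0.291 = 1.769 V.

1.77 V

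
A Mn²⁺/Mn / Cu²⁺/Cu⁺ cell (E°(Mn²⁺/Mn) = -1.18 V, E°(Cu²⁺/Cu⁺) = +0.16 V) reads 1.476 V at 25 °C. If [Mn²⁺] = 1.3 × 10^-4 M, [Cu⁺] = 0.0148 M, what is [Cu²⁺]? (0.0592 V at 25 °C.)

From the Nernst equation, log Q = n(E° − E)/0.0592 = 2(1.34 − 1.476)/0.0592 = -4.595, so Q = 2.54 × 10^-5.
With Q = [Mn²⁺]·[Cu⁺]^2/[Cu²⁺]^2 and the known concentrations, [Cu²⁺]^2 in the denominator gives [Cu²⁺] = 0.033 M.

0.033 M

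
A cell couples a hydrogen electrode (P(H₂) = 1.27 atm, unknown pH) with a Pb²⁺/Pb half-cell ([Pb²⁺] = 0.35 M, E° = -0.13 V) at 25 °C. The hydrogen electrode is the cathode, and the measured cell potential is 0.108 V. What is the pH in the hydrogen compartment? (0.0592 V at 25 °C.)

E°_cell = 0.13 V and n = 2.
log Q = n(E° − E)/0.0592 = 2×(0.13 − 0.108)/0.0592 = 0.743.
With Q = [Pb²⁺]·P(H₂) / [H⁺]^2, solving for [H⁺] gives log[H⁺] = -0.548, so pH = 0.55.

pH = 0.55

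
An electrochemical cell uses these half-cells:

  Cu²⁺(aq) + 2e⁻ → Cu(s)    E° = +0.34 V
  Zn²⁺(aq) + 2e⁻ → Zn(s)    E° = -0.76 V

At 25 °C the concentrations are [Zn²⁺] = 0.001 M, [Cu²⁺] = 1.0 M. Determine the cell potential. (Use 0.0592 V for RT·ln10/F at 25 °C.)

1.19 V

The Cu²⁺/Cu couple has the higher reduction potential and acts as the cathode, so E°_cell = +0.34 − (-0.76) = 1.10 V.
Balancing electrons gives n = 2; the reaction quotient is Q = [Zn²⁺]/[Cu²⁺] = 0.00100.
At 25 °C, E = E° − (0.0592/n) log Q = 1.10 − (0.0592/2)(-3.000) = 1.100 + 0.089 = 1.189 V.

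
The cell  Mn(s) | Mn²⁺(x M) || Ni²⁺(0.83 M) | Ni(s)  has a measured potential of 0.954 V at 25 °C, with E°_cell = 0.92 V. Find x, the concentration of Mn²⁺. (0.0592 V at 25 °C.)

From the Nernst equation, log Q = n(E° − E)/0.0592 = 2(0.92 − 0.954)/0.0592 = -1.149, so Q = 0.0710.
With Q = [Mn²⁺]/[Ni²⁺] and the known concentrations, [Mn²⁺] in the numerator gives [Mn²⁺] = 0.059 M.

0.059 M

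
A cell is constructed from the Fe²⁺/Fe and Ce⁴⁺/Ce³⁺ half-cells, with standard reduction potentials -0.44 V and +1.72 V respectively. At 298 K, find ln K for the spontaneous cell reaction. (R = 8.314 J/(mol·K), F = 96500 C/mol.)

ln K = 168.3

E°_cell = +1.72 − (-0.44) = 2.16 V, with n = 2 electrons transferred.
At equilibrium E = 0, so the Nernst equation gives ln K = nFE°/RT = (2)(96500)(2.16)/((8.314)(298)) = 168.26.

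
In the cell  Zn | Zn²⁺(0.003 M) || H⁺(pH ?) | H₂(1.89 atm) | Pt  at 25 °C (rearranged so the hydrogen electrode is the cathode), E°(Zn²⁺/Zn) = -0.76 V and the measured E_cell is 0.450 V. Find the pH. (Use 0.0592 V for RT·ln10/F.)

pH = 6.36

E°_cell = 0.76 V and n = 2.
log Q = n(E° − E)/0.0592 = 2×(0.76 − 0.450)/0.0592 = 10.473.
With Q = [Zn²⁺]·P(H₂) / [H⁺]^2, solving for [H⁺] gives log[H⁺] = -6.360, so pH = 6.36.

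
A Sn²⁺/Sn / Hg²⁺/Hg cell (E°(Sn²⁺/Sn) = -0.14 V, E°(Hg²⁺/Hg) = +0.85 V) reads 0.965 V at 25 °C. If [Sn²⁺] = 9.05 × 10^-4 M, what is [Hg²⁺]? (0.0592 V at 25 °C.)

From the Nernst equation, log Q = n(E° − E)/0.0592 = 2(0.99 − 0.965)/0.0592 = 0.845, so Q = 6.99.
With Q = [Sn²⁺]/[Hg²⁺] and the known concentrations, [Hg²⁺] in the denominator gives [Hg²⁺] = 1.3 × 10^-4 M.

1.3 × 10^-4 M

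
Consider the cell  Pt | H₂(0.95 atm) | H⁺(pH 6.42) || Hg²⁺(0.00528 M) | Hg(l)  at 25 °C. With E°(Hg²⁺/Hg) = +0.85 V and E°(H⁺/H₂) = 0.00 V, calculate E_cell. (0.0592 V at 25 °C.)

1.16 V

The Hg²⁺/Hg couple is the cathode, so E°_cell = 0.85 V; n = 2.
[H⁺] = 10^(−6.42) = 3.8 × 10^-7 M, and Q = [H⁺]^2 / ([Hg²⁺]·P(H₂)) = 2.88 × 10^-11.
E = E° − (0.0592/2) log Q = 0.85 − (0.0592/2)(-10.540) = 1.162 V.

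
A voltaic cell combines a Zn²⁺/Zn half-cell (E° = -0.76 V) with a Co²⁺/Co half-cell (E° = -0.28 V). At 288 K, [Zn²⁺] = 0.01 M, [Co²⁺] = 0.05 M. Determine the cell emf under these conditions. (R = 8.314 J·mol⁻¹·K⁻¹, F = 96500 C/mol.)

The Co²⁺/Co couple has the higher reduction potential and acts as the cathode, so E°_cell = -0.28 − (-0.76) = 0.48 V.
Balancing electrons gives n = 2; the reaction quotient is Q = [Zn²⁺]/[Co²⁺] = 0.200.
E = E° − (RT/nF) ln Q = 0.48 − (8.314×288)/(2×96500) × (-1.609) = 0.480 + 0.020 = 0.500 V.

0.500 V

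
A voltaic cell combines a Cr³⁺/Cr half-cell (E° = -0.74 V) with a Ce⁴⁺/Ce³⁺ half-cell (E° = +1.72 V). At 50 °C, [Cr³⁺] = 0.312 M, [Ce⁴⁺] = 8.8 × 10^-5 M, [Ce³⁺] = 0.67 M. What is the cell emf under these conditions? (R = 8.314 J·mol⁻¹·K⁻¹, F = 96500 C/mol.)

2.22 V

The Ce⁴⁺/Ce³⁺ couple has the higher reduction potential and acts as the cathode, so E°_cell = +1.72 − (-0.74) = 2.46 V.
Balancing electrons gives n = 3; the reaction quotient is Q = [Cr³⁺]·[Ce³⁺]^3/[Ce⁴⁺]^3 = 1.38 × 10^11.
E = E° − (RT/nF) ln Q = 2.46 − (8.314×323)/(3×96500) × (25.648) = 2.460 − 0.238 = 2.222 V.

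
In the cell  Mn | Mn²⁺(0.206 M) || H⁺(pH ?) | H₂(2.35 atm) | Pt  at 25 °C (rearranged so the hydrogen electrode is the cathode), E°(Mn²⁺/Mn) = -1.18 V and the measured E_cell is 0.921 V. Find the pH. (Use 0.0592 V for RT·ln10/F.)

pH = 4.53

E°_cell = 1.18 V and n = 2.
log Q = n(E° − E)/0.0592 = 2×(1.18 − 0.921)/0.0592 = 8.750.
With Q = [Mn²⁺]·P(H₂) / [H⁺]^2, solving for [H⁺] gives log[H⁺] = -4.533, so pH = 4.53.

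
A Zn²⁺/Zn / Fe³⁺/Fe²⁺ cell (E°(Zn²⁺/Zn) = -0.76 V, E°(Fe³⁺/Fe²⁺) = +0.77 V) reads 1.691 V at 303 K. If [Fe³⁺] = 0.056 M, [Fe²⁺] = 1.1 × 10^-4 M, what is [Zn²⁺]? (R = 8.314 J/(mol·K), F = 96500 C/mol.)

1.1 M

From the Nernst equation, ln Q = nF(E° − E)/RT = 2×96500×(1.53 − 1.691)/(8.314×303) = -12.335, so Q = 4.4 × 10^-6.
With Q = [Zn²⁺]·[Fe²⁺]^2/[Fe³⁺]^2 and the known concentrations, [Zn²⁺] in the numerator gives [Zn²⁺] = 1.1 M.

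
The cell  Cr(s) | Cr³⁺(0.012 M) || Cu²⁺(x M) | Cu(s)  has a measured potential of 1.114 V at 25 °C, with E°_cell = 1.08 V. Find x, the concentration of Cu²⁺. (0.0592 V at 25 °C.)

From the Nernst equation, log Q = n(E° − E)/0.0592 = 6(1.08 − 1.114)/0.0592 = -3.446, so Q = 3.58 × 10^-4.
With Q = [Cr³⁺]^2/[Cu²⁺]^3 and the known concentrations, [Cu²⁺]^3 in the denominator gives [Cu²⁺] = 0.74 M.

0.74 M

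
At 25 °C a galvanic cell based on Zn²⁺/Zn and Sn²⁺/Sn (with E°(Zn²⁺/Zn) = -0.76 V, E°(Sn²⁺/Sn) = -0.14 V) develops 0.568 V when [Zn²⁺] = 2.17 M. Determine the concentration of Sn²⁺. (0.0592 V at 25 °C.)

From the Nernst equation, log Q = n(E° − E)/0.0592 = 2(0.62 − 0.568)/0.0592 = 1.757, so Q = 57.1.
With Q = [Zn²⁺]/[Sn²⁺] and the known concentrations, [Sn²⁺] in the denominator gives [Sn²⁺] = 0.038 M.

0.038 M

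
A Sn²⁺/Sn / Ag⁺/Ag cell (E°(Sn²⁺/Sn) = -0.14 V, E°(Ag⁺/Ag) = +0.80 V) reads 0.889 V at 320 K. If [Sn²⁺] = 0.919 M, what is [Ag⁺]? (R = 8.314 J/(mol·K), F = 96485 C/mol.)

From the Nernst equation, ln Q = nF(E° − E)/RT = 2×96485×(0.94 − 0.889)/(8.314×320) = 3.699, so Q = 40.4.
With Q = [Sn²⁺]/[Ag⁺]^2 and the known concentrations, [Ag⁺]^2 in the denominator gives [Ag⁺] = 0.15 M.

0.15 M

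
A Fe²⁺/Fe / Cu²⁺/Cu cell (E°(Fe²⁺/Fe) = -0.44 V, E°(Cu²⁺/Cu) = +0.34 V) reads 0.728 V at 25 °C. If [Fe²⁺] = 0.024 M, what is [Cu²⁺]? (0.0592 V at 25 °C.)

4.2 × 10^-4 M

From the Nernst equation, log Q = n(E° − E)/0.0592 = 2(0.78 − 0.728)/0.0592 = 1.757, so Q = 57.1.
With Q = [Fe²⁺]/[Cu²⁺] and the known concentrations, [Cu²⁺] in the denominator gives [Cu²⁺] = 4.2 × 10^-4 M.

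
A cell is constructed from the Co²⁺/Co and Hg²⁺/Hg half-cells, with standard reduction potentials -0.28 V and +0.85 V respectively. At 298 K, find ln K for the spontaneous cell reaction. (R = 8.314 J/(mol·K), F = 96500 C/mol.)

E°_cell = +0.85 − (-0.28) = 1.13 V, with n = 2 electrons transferred.
At equilibrium E = 0, so the Nernst equation gives ln K = nFE°/RT = (2)(96500)(1.13)/((8.314)(298)) = 88.03.

ln K = 88.0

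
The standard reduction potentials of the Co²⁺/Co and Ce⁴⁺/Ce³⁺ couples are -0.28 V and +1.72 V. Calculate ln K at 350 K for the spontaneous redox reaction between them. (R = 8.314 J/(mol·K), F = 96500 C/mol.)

E°_cell = +1.72 − (-0.28) = 2.00 V, with n = 2 electrons transferred.
At equilibrium E = 0, so the Nernst equation gives ln K = nFE°/RT = (2)(96500)(2.00)/((8.314)(350)) = 132.65.

ln K = 132.7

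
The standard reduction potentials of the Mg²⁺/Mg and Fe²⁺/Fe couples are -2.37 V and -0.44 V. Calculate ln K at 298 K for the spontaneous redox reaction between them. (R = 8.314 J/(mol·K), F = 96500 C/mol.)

ln K = 150.3

E°_cell = -0.44 − (-2.37) = 1.93 V, with n = 2 electrons transferred.
At equilibrium E = 0, so the Nernst equation gives ln K = nFE°/RT = (2)(96500)(1.93)/((8.314)(298)) = 150.34.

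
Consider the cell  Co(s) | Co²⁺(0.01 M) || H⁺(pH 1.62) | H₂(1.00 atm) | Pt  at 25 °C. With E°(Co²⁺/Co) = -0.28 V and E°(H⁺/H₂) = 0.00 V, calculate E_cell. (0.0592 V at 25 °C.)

0.24 V

The hydrogen couple is the cathode, so E°_cell = 0.28 V; n = 2.
[H⁺] = 10^(−1.62) = 0.024 M, and Q = [Co²⁺]·P(H₂) / [H⁺]^2 = 17.4.
E = E° − (0.0592/2) log Q = 0.28 − (0.0592/2)(1.240) = 0.243 V.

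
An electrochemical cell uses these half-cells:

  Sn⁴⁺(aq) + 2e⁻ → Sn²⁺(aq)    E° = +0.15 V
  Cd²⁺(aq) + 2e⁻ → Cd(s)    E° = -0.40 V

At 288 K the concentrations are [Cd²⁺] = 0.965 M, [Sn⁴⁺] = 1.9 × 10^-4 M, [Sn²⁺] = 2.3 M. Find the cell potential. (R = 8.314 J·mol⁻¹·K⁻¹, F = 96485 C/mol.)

0.434 V

The Sn⁴⁺/Sn²⁺ couple has the higher reduction potential and acts as the cathode, so E°_cell = +0.15 − (-0.40) = 0.55 V.
Balancing electrons gives n = 2; the reaction quotient is Q = [Cd²⁺]·[Sn²⁺]/[Sn⁴⁺] = 1.17 × 10^4.
E = E° − (RT/nF) ln Q = 0.55 − (8.314×288)/(2×96485) × (9.366) = 0.550 − 0.116 = 0.434 V.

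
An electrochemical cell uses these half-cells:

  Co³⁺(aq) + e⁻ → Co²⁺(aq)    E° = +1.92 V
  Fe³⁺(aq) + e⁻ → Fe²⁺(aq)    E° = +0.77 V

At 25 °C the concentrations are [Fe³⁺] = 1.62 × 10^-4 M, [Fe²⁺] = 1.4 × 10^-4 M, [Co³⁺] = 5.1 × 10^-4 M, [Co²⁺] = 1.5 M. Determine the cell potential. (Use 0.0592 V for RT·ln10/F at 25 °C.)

0.941 V

The Co³⁺/Co²⁺ couple has the higher reduction potential and acts as the cathode, so E°_cell = +1.92 − (+0.77) = 1.15 V.
Balancing electrons gives n = 1; the reaction quotient is Q = [Fe³⁺]·[Co²⁺]/([Fe²⁺]·[Co³⁺]) = 3400.
At 25 °C, E = E° − (0.0592/n) log Q = 1.15 − (0.0592/1)(3.532) = 1.150 − 0.209 = 0.941 V.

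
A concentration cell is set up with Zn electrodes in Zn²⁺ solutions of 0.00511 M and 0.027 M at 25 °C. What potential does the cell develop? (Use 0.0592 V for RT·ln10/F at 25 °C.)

0.021 V

Both half-cells are Zn²⁺/Zn, so E°_cell = 0. The concentrated side is the cathode; the cell reaction moves Zn²⁺ from high to low concentration with n = 2.
Q = [Zn²⁺]_dilute/[Zn²⁺]_conc = 0.00511/0.027 = 0.189.
E = 0 − (0.0592/2) log Q = −(0.0592/2)(-0.723) = 0.0214 V.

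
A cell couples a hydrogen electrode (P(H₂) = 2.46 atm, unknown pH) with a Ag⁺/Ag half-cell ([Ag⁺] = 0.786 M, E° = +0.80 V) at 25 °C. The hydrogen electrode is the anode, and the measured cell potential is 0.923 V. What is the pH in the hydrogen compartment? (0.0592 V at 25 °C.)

E°_cell = 0.80 V and n = 2.
log Q = n(E° − E)/0.0592 = 2×(0.80 − 0.923)/0.0592 = -4.155.
With Q = [H⁺]^2 / ([Ag⁺]^2·P(H₂)), solving for [H⁺] gives log[H⁺] = -1.987, so pH = 1.99.

pH = 1.99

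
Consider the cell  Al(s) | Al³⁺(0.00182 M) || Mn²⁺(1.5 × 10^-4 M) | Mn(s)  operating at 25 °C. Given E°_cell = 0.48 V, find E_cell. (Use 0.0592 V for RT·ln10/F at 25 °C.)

Balancing electrons gives n = 6; the reaction quotient is Q = [Al³⁺]^2/[Mn²⁺]^3 = 9.81 × 10^5.
At 25 °C, E = E° − (0.0592/n) log Q = 0.48 − (0.0592/6)(5.992) = 0.480 − 0.059 = 0.421 V.

0.421 V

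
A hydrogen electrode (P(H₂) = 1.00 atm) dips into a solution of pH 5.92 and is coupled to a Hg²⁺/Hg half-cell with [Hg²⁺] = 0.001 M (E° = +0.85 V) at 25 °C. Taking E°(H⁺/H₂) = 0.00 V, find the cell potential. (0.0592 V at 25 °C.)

The Hg²⁺/Hg couple is the cathode, so E°_cell = 0.85 V; n = 2.
[H⁺] = 10^(−5.92) = 1.2 × 10^-6 M, and Q = [H⁺]^2 / ([Hg²⁺]·P(H₂)) = 1.45 × 10^-9.
E = E° − (0.0592/2) log Q = 0.85 − (0.0592/2)(-8.840) = 1.112 V.

1.11 V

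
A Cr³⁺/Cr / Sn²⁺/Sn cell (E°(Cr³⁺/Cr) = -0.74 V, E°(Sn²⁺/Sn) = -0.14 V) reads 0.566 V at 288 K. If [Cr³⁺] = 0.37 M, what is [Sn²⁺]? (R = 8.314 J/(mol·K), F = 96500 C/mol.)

From the Nernst equation, ln Q = nF(E° − E)/RT = 6×96500×(0.60 − 0.566)/(8.314×288) = 8.222, so Q = 3720.
With Q = [Cr³⁺]^2/[Sn²⁺]^3 and the known concentrations, [Sn²⁺]^3 in the denominator gives [Sn²⁺] = 0.033 M.

0.033 M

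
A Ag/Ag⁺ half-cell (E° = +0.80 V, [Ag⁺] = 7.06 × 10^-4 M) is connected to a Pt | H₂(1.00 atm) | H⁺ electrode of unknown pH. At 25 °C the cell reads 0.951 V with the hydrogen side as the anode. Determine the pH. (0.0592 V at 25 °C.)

E°_cell = 0.80 V and n = 2.
log Q = n(E° − E)/0.0592 = 2×(0.80 − 0.951)/0.0592 = -5.101.
With Q = [H⁺]^2 / ([Ag⁺]^2·P(H₂)), solving for [H⁺] gives log[H⁺] = -5.702, so pH = 5.70.

pH = 5.70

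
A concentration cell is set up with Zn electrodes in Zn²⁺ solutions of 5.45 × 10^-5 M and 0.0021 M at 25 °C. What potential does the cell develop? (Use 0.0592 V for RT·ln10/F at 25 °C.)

0.047 V

Both half-cells are Zn²⁺/Zn, so E°_cell = 0. The concentrated side is the cathode; the cell reaction moves Zn²⁺ from high to low concentration with n = 2.
Q = [Zn²⁺]_dilute/[Zn²⁺]_conc = 5.45 × 10^-5/0.0021 = 0.0260.
E = 0 − (0.0592/2) log Q = −(0.0592/2)(-1.586) = 0.0469 V.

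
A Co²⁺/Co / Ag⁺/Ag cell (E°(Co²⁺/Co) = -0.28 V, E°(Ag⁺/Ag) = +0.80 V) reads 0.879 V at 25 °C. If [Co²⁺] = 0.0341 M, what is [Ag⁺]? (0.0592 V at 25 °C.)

7.4 × 10^-5 M

From the Nernst equation, log Q = n(E° − E)/0.0592 = 2(1.08 − 0.879)/0.0592 = 6.791, so Q = 6.17 × 10^6.
With Q = [Co²⁺]/[Ag⁺]^2 and the known concentrations, [Ag⁺]^2 in the denominator gives [Ag⁺] = 7.4 × 10^-5 M.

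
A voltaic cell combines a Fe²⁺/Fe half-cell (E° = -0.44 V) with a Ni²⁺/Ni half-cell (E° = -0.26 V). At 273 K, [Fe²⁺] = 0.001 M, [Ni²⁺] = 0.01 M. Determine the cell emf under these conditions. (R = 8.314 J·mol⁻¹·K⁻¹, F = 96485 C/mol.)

0.207 V

The Ni²⁺/Ni couple has the higher reduction potential and acts as the cathode, so E°_cell = -0.26 − (-0.44) = 0.18 V.
Balancing electrons gives n = 2; the reaction quotient is Q = [Fe²⁺]/[Ni²⁺] = 0.100.
E = E° − (RT/nF) ln Q = 0.18 − (8.314×273)/(2×96485) × (-2.303) = 0.180 + 0.027 = 0.207 V.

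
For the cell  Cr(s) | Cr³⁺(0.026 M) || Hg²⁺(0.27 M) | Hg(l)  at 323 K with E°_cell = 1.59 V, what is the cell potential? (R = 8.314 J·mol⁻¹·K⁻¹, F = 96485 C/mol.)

Balancing electrons gives n = 6; the reaction quotient is Q = [Cr³⁺]^2/[Hg²⁺]^3 = 0.0343.
E = E° − (RT/nF) ln Q = 1.59 − (8.314×323)/(6×96485) × (-3.371) = 1.590 + 0.016 = 1.606 V.

1.61 V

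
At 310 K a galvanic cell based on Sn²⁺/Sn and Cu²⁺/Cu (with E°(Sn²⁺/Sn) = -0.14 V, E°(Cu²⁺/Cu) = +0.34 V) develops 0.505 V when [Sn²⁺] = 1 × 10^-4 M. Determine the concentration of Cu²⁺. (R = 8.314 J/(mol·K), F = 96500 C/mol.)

From the Nernst equation, ln Q = nF(E° − E)/RT = 2×96500×(0.48 − 0.505)/(8.314×310) = -1.872, so Q = 0.154.
With Q = [Sn²⁺]/[Cu²⁺] and the known concentrations, [Cu²⁺] in the denominator gives [Cu²⁺] = 6.5 × 10^-4 M.

6.5 × 10^-4 M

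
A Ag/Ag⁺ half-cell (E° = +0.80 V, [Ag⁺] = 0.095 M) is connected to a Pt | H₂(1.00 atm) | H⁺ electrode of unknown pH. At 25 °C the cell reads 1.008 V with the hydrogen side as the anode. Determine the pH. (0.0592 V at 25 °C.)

pH = 4.54

E°_cell = 0.80 V and n = 2.
log Q = n(E° − E)/0.0592 = 2×(0.80 − 1.008)/0.0592 = -7.027.
With Q = [H⁺]^2 / ([Ag⁺]^2·P(H₂)), solving for [H⁺] gives log[H⁺] = -4.536, so pH = 4.54.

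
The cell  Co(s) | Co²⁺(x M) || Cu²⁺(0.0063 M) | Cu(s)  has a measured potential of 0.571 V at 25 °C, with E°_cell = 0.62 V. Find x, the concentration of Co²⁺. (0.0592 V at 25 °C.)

0.28 M

From the Nernst equation, log Q = n(E° − E)/0.0592 = 2(0.62 − 0.571)/0.0592 = 1.655, so Q = 45.2.
With Q = [Co²⁺]/[Cu²⁺] and the known concentrations, [Co²⁺] in the numerator gives [Co²⁺] = 0.28 M.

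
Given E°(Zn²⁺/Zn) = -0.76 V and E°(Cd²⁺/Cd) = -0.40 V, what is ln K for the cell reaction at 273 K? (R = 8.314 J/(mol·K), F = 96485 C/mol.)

ln K = 30.6

E°_cell = -0.40 − (-0.76) = 0.36 V, with n = 2 electrons transferred.
At equilibrium E = 0, so the Nernst equation gives ln K = nFE°/RT = (2)(96485)(0.36)/((8.314)(273)) = 30.61.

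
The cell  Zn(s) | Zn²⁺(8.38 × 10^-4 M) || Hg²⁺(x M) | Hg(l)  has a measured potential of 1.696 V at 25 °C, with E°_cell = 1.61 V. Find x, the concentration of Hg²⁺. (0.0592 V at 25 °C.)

From the Nernst equation, log Q = n(E° − E)/0.0592 = 2(1.61 − 1.696)/0.0592 = -2.905, so Q = 0.00124.
With Q = [Zn²⁺]/[Hg²⁺] and the known concentrations, [Hg²⁺] in the denominator gives [Hg²⁺] = 0.67 M.

0.67 M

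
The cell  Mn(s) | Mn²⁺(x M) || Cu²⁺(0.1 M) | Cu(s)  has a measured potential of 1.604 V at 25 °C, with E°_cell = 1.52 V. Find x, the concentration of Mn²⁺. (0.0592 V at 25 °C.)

From the Nernst equation, log Q = n(E° − E)/0.0592 = 2(1.52 − 1.604)/0.0592 = -2.838, so Q = 0.00145.
With Q = [Mn²⁺]/[Cu²⁺] and the known concentrations, [Mn²⁺] in the numerator gives [Mn²⁺] = 1.5 × 10^-4 M.

1.5 × 10^-4 M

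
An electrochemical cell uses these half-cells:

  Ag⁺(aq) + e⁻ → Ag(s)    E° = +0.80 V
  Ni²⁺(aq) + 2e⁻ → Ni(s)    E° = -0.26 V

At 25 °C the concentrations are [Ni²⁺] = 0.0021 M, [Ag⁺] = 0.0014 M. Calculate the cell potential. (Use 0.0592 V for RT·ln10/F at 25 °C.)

0.970 V

The Ag⁺/Ag couple has the higher reduction potential and acts as the cathode, so E°_cell = +0.80 − (-0.26) = 1.06 V.
Balancing electrons gives n = 2; the reaction quotient is Q = [Ni²⁺]/[Ag⁺]^2 = 1070.
At 25 °C, E = E° − (0.0592/n) log Q = 1.06 − (0.0592/2)(3.030) = 1.060 − 0.090 = 0.970 V.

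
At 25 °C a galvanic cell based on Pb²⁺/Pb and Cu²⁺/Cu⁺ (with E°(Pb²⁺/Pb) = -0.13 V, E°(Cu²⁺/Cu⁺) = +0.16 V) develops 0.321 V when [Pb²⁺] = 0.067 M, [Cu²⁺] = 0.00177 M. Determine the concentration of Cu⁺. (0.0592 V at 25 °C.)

From the Nernst equation, log Q = n(E° − E)/0.0592 = 2(0.29 − 0.321)/0.0592 = -1.047, so Q = 0.0897.
With Q = [Pb²⁺]·[Cu⁺]^2/[Cu²⁺]^2 and the known concentrations, [Cu⁺]^2 in the numerator gives [Cu⁺] = 0.002 M.

0.002 M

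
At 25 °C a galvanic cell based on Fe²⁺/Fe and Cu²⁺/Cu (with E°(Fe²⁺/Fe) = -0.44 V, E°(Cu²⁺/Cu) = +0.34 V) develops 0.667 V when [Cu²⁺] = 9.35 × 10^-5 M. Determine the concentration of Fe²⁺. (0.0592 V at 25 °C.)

From the Nernst equation, log Q = n(E° − E)/0.0592 = 2(0.78 − 0.667)/0.0592 = 3.818, so Q = 6570.
With Q = [Fe²⁺]/[Cu²⁺] and the known concentrations, [Fe²⁺] in the numerator gives [Fe²⁺] = 0.61 M.

0.61 M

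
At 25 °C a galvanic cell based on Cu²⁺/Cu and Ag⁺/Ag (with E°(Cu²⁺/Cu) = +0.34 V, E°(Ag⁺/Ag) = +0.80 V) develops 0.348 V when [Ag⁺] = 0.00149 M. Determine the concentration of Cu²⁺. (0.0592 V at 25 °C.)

0.013 M

From the Nernst equation, log Q = n(E° − E)/0.0592 = 2(0.46 − 0.348)/0.0592 = 3.784, so Q = 6080.
With Q = [Cu²⁺]/[Ag⁺]^2 and the known concentrations, [Cu²⁺] in the numerator gives [Cu²⁺] = 0.013 M.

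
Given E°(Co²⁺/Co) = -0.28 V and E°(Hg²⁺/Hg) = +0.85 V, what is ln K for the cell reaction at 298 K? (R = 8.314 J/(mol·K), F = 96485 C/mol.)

E°_cell = +0.85 − (-0.28) = 1.13 V, with n = 2 electrons transferred.
At equilibrium E = 0, so the Nernst equation gives ln K = nFE°/RT = (2)(96485)(1.13)/((8.314)(298)) = 88.01.

ln K = 88.0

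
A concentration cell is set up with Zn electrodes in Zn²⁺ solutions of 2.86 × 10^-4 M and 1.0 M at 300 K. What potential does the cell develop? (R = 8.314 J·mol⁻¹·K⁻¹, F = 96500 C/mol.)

Both half-cells are Zn²⁺/Zn, so E°_cell = 0. The concentrated side is the cathode; the cell reaction moves Zn²⁺ from high to low concentration with n = 2.
Q = [Zn²⁺]_dilute/[Zn²⁺]_conc = 2.86 × 10^-4/1.0 = 2.86 × 10^-4.
E = 0 − (RT/nF) ln Q = −((8.314×300)/(2×96500))(-8.160) = 0.1055 V.

0.11 V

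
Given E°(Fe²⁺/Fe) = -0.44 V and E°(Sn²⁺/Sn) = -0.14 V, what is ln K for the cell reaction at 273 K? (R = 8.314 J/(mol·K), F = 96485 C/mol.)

E°_cell = -0.14 − (-0.44) = 0.30 V, with n = 2 electrons transferred.
At equilibrium E = 0, so the Nernst equation gives ln K = nFE°/RT = (2)(96485)(0.30)/((8.314)(273)) = 25.51.

ln K = 25.5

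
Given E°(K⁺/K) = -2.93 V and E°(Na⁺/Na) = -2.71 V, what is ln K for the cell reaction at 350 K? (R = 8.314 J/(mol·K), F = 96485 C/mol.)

ln K = 7.3

E°_cell = -2.71 − (-2.93) = 0.22 V, with n = 1 electron transferred.
At equilibrium E = 0, so the Nernst equation gives ln K = nFE°/RT = (1)(96485)(0.22)/((8.314)(350)) = 7.29.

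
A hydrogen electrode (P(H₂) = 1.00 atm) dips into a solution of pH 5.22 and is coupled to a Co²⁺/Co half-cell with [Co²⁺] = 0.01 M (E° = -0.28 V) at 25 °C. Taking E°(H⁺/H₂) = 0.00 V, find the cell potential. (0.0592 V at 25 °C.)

0.030 V

The hydrogen couple is the cathode, so E°_cell = 0.28 V; n = 2.
[H⁺] = 10^(−5.22) = 6 × 10^-6 M, and Q = [Co²⁺]·P(H₂) / [H⁺]^2 = 2.75 × 10^8.
E = E° − (0.0592/2) log Q = 0.28 − (0.0592/2)(8.440) = 0.030 V.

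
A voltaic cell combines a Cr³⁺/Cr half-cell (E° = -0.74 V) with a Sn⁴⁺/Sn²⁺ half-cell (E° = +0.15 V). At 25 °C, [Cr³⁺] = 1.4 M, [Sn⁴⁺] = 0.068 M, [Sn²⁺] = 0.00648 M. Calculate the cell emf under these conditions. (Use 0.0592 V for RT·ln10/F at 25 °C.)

The Sn⁴⁺/Sn²⁺ couple has the higher reduction potential and acts as the cathode, so E°_cell = +0.15 − (-0.74) = 0.89 V.
Balancing electrons gives n = 6; the reaction quotient is Q = [Cr³⁺]^2·[Sn²⁺]^3/[Sn⁴⁺]^3 = 0.00170.
At 25 °C, E = E° − (0.0592/n) log Q = 0.89 − (0.0592/6)(-2.771) = 0.890 + 0.027 = 0.917 V.

0.917 V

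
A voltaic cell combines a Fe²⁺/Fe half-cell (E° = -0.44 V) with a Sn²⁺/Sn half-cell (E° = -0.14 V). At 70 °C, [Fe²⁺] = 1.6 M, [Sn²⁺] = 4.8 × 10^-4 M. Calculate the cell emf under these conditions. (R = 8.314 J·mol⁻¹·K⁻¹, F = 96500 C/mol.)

0.180 V

The Sn²⁺/Sn couple has the higher reduction potential and acts as the cathode, so E°_cell = -0.14 − (-0.44) = 0.30 V.
Balancing electrons gives n = 2; the reaction quotient is Q = [Fe²⁺]/[Sn²⁺] = 3330.
E = E° − (RT/nF) ln Q = 0.30 − (8.314×343)/(2×96500) × (8.112) = 0.300 − 0.120 = 0.180 V.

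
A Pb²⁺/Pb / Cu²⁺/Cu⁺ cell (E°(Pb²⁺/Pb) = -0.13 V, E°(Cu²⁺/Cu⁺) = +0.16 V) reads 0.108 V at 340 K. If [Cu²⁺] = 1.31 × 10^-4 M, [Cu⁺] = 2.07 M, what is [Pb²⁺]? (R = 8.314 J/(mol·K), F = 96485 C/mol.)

0.001 M

From the Nernst equation, ln Q = nF(E° − E)/RT = 2×96485×(0.29 − 0.108)/(8.314×340) = 12.424, so Q = 2.49 × 10^5.
With Q = [Pb²⁺]·[Cu⁺]^2/[Cu²⁺]^2 and the known concentrations, [Pb²⁺] in the numerator gives [Pb²⁺] = 0.001 M.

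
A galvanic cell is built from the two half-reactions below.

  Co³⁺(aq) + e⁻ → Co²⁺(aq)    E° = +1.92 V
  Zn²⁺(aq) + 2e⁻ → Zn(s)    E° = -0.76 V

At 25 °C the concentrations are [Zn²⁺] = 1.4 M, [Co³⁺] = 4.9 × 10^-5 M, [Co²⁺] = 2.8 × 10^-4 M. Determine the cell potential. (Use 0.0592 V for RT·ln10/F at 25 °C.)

2.63 V

The Co³⁺/Co²⁺ couple has the higher reduction potential and acts as the cathode, so E°_cell = +1.92 − (-0.76) = 2.68 V.
Balancing electrons gives n = 2; the reaction quotient is Q = [Zn²⁺]·[Co²⁺]^2/[Co³⁺]^2 = 45.7.
At 25 °C, E = E° − (0.0592/n) log Q = 2.68 − (0.0592/2)(1.660) = 2.680 − 0.049 = 2.631 V.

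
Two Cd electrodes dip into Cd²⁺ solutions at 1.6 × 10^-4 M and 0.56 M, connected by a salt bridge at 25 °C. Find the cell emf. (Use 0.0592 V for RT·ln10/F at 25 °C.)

Both half-cells are Cd²⁺/Cd, so E°_cell = 0. The concentrated side is the cathode; the cell reaction moves Cd²⁺ from high to low concentration with n = 2.
Q = [Cd²⁺]_dilute/[Cd²⁺]_conc = 1.6 × 10^-4/0.56 = 2.86 × 10^-4.
E = 0 − (0.0592/2) log Q = −(0.0592/2)(-3.544) = 0.1049 V.

0.10 V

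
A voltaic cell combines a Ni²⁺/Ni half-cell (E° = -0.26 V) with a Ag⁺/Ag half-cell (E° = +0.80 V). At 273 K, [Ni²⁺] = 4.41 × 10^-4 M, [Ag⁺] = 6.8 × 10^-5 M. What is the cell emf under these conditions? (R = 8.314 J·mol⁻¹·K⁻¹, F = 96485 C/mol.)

0.925 V

The Ag⁺/Ag couple has the higher reduction potential and acts as the cathode, so E°_cell = +0.80 − (-0.26) = 1.06 V.
Balancing electrons gives n = 2; the reaction quotient is Q = [Ni²⁺]/[Ag⁺]^2 = 9.54 × 10^4.
E = E° − (RT/nF) ln Q = 1.06 − (8.314×273)/(2×96485) × (11.466) = 1.060 − 0.135 = 0.925 V.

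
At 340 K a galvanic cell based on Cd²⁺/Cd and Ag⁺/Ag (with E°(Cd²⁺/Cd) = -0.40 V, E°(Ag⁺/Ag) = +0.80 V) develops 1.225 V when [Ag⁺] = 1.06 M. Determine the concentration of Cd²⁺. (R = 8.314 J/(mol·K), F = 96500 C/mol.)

From the Nernst equation, ln Q = nF(E° − E)/RT = 2×96500×(1.20 − 1.225)/(8.314×340) = -1.707, so Q = 0.181.
With Q = [Cd²⁺]/[Ag⁺]^2 and the known concentrations, [Cd²⁺] in the numerator gives [Cd²⁺] = 0.2 M.

0.2 M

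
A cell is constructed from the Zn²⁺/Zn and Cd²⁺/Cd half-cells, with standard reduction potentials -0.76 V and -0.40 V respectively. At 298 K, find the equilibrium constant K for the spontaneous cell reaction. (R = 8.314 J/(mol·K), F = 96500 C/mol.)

E°_cell = -0.40 − (-0.76) = 0.36 V, with n = 2 electrons transferred.
At equilibrium E = 0, so the Nernst equation gives ln K = nFE°/RT = (2)(96500)(0.36)/((8.314)(298)) = 28.04.
K = e^28.04 = 1.5 × 10^12.

1.5 × 10^12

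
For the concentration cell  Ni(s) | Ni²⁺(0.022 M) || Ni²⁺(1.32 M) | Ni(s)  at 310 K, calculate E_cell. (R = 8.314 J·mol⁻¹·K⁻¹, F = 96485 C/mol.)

Both half-cells are Ni²⁺/Ni, so E°_cell = 0. The concentrated side is the cathode; the cell reaction moves Ni²⁺ from high to low concentration with n = 2.
Q = [Ni²⁺]_dilute/[Ni²⁺]_conc = 0.022/1.32 = 0.0167.
E = 0 − (RT/nF) ln Q = −((8.314×310)/(2×96485))(-4.094) = 0.0547 V.

0.055 V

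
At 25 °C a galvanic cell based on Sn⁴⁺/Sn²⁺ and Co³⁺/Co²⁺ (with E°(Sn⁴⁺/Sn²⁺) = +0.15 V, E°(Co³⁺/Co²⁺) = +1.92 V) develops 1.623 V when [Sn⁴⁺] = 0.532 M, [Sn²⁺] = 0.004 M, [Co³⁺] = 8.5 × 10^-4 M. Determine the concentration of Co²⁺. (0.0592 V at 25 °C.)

0.022 M

From the Nernst equation, log Q = n(E° − E)/0.0592 = 2(1.77 − 1.623)/0.0592 = 4.966, so Q = 9.25 × 10^4.
With Q = [Sn⁴⁺]·[Co²⁺]^2/([Sn²⁺]·[Co³⁺]^2) and the known concentrations, [Co²⁺]^2 in the numerator gives [Co²⁺] = 0.022 M.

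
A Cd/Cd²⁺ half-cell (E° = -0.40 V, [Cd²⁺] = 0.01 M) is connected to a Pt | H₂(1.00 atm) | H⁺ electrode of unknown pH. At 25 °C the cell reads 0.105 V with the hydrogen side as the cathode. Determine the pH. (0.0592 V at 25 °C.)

E°_cell = 0.40 V and n = 2.
log Q = n(E° − E)/0.0592 = 2×(0.40 − 0.105)/0.0592 = 9.966.
With Q = [Cd²⁺]·P(H₂) / [H⁺]^2, solving for [H⁺] gives log[H⁺] = -5.983, so pH = 5.98.

pH = 5.98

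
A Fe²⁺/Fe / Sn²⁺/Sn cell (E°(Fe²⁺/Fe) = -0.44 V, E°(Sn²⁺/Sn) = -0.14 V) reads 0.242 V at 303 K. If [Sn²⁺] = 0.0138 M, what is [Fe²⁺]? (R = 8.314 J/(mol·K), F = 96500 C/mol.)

From the Nernst equation, ln Q = nF(E° − E)/RT = 2×96500×(0.30 − 0.242)/(8.314×303) = 4.444, so Q = 85.1.
With Q = [Fe²⁺]/[Sn²⁺] and the known concentrations, [Fe²⁺] in the numerator gives [Fe²⁺] = 1.2 M.

1.2 M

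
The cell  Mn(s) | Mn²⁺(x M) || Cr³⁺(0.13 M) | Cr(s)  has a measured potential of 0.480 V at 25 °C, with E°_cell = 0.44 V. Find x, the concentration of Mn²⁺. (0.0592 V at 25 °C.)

0.011 M

From the Nernst equation, log Q = n(E° − E)/0.0592 = 6(0.44 − 0.480)/0.0592 = -4.054, so Q = 8.83 × 10^-5.
With Q = [Mn²⁺]^3/[Cr³⁺]^2 and the known concentrations, [Mn²⁺]^3 in the numerator gives [Mn²⁺] = 0.011 M.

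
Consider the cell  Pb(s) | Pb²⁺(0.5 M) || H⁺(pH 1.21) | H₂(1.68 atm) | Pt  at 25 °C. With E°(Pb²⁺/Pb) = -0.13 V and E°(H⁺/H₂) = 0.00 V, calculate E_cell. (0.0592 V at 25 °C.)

0.061 V

The hydrogen couple is the cathode, so E°_cell = 0.13 V; n = 2.
[H⁺] = 10^(−1.21) = 0.062 M, and Q = [Pb²⁺]·P(H₂) / [H⁺]^2 = 221.
E = E° − (0.0592/2) log Q = 0.13 − (0.0592/2)(2.344) = 0.061 V.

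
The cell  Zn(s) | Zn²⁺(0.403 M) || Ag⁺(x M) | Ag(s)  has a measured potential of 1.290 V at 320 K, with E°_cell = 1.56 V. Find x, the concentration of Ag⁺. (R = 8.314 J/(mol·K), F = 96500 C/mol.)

From the Nernst equation, ln Q = nF(E° − E)/RT = 2×96500×(1.56 − 1.290)/(8.314×320) = 19.587, so Q = 3.21 × 10^8.
With Q = [Zn²⁺]/[Ag⁺]^2 and the known concentrations, [Ag⁺]^2 in the denominator gives [Ag⁺] = 3.5 × 10^-5 M.

3.5 × 10^-5 M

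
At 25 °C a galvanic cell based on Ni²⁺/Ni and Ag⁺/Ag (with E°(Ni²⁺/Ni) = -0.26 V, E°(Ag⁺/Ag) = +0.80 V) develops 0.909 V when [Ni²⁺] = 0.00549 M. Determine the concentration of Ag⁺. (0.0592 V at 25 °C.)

From the Nernst equation, log Q = n(E° − E)/0.0592 = 2(1.06 − 0.909)/0.0592 = 5.101, so Q = 1.26 × 10^5.
With Q = [Ni²⁺]/[Ag⁺]^2 and the known concentrations, [Ag⁺]^2 in the denominator gives [Ag⁺] = 2.1 × 10^-4 M.

2.1 × 10^-4 M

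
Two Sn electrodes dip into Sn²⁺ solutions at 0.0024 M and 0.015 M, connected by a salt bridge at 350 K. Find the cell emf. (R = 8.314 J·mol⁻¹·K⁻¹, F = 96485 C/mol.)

0.028 V

Both half-cells are Sn²⁺/Sn, so E°_cell = 0. The concentrated side is the cathode; the cell reaction moves Sn²⁺ from high to low concentration with n = 2.
Q = [Sn²⁺]_dilute/[Sn²⁺]_conc = 0.0024/0.015 = 0.160.
E = 0 − (RT/nF) ln Q = −((8.314×350)/(2×96485))(-1.833) = 0.0276 V.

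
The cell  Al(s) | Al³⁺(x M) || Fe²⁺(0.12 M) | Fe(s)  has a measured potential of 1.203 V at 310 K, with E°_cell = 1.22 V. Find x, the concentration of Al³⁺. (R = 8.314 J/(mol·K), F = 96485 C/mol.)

0.28 M

From the Nernst equation, ln Q = nF(E° − E)/RT = 6×96485×(1.22 − 1.203)/(8.314×310) = 3.818, so Q = 45.5.
With Q = [Al³⁺]^2/[Fe²⁺]^3 and the known concentrations, [Al³⁺]^2 in the numerator gives [Al³⁺] = 0.28 M.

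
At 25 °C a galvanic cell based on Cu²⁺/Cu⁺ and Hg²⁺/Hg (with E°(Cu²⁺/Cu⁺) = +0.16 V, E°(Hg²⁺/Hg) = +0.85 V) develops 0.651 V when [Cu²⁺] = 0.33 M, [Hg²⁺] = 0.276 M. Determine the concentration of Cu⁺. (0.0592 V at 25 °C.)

From the Nernst equation, log Q = n(E° − E)/0.0592 = 2(0.69 − 0.651)/0.0592 = 1.318, so Q = 20.8.
With Q = [Cu²⁺]^2/([Cu⁺]^2·[Hg²⁺]) and the known concentrations, [Cu⁺]^2 in the denominator gives [Cu⁺] = 0.14 M.

0.14 M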